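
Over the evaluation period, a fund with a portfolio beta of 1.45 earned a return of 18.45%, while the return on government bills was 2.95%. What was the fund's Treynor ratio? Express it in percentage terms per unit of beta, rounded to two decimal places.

10.69%

Treynor = (R_P − R_f) / β_P = (18.45% − 2.95%) / 1.4500 = 15.50% / 1.4500 = 10.69%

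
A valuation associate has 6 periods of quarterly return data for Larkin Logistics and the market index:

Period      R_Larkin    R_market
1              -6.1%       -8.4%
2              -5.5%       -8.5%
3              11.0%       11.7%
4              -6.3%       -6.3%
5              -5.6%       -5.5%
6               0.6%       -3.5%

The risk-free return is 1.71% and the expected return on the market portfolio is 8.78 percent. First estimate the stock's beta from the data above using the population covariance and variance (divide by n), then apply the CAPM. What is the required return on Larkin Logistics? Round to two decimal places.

Mean R_i = (-6.1 − 5.5 + 11.0 − 6.3 − 5.6 + 0.6) / 6 = -1.9833%
Mean R_m = (-8.4 − 8.5 + 11.7 − 6.3 − 5.5 − 3.5) / 6 = -3.4167%
Σ(R_i − R̄_i)(R_m − R̄_m) = 254.4217  ⇒  Cov = 254.4217 / 6 = 42.4036
Σ(R_m − R̄_m)² = 291.8483  ⇒  Var(R_m) = 291.8483 / 6 = 48.6414
β = Cov / Var(R_m) = 42.4036 / 48.6414 = 0.8718
MRP = 8.78% − 1.71% = 7.07%
E(R) = R_f + β × MRP = 1.71% + 0.8718 × 7.07% = 7.87%

7.87%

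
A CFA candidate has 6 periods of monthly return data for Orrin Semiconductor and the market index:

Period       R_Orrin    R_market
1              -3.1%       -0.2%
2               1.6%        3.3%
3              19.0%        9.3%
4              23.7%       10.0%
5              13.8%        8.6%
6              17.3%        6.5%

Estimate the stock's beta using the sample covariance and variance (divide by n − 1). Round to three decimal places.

Mean R_i = (-3.1 + 1.6 + 19.0 + 23.7 + 13.8 + 17.3) / 6 = 12.0500%
Mean R_m = (-0.2 + 3.3 + 9.3 + 10.0 + 8.6 + 6.5) / 6 = 6.2500%
Σ(R_i − R̄_i)(R_m − R̄_m) = 198.8550  ⇒  Cov = 198.8550 / 5 = 39.7710
Σ(R_m − R̄_m)² = 79.2550  ⇒  Var(R_m) = 79.2550 / 5 = 15.8510
β = Cov / Var(R_m) = 39.7710 / 15.8510 = 2.5091

2.509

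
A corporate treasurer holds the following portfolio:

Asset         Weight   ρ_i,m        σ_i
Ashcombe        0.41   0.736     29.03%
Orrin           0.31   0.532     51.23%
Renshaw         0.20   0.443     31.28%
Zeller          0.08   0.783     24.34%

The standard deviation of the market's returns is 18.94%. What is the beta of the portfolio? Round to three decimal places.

β_Ashcombe = 0.736 × 29.03% / 18.94% = 1.1281
β_Orrin = 0.532 × 51.23% / 18.94% = 1.4390
β_Renshaw = 0.443 × 31.28% / 18.94% = 0.7316
β_Zeller = 0.783 × 24.34% / 18.94% = 1.0062
β_P = Σ w_i β_i = 0.41×1.1281 + 0.31×1.4390 + 0.20×0.7316 + 0.08×1.0062 = 1.1354

1.135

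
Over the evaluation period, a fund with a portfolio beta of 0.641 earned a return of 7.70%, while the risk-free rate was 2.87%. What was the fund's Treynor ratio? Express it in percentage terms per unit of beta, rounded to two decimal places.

Treynor = (R_P − R_f) / β_P = (7.70% − 2.87%) / 0.6410 = 4.83% / 0.6410 = 7.54%

7.54%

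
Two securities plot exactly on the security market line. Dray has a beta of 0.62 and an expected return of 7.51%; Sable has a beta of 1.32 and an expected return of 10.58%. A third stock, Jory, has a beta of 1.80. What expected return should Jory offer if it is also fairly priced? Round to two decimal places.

MRP (SML slope) = (10.58% − 7.51%) / (1.32 − 0.62) = 3.07% / 0.70 = 4.3857%
R_f (intercept) = 7.51% − 0.62 × 4.3857% = 4.7909%
E(R_Jory) = R_f + β × MRP = 4.7909% + 1.80 × 4.3857% = 12.69%

12.69%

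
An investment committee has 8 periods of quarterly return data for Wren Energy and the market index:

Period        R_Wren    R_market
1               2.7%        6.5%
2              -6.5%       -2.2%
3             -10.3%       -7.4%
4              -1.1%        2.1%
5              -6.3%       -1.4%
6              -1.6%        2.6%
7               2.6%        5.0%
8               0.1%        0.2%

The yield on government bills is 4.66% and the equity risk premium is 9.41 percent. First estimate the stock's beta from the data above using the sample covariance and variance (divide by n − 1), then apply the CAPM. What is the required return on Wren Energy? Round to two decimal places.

14.13%

Mean R_i = (2.7 − 6.5 − 10.3 − 1.1 − 6.3 − 1.6 + 2.6 + 0.1) / 8 = -2.5500%
Mean R_m = (6.5 − 2.2 − 7.4 + 2.1 − 1.4 + 2.6 + 5.0 + 0.2) / 8 = 0.6750%
Σ(R_i − R̄_i)(R_m − R̄_m) = 137.2100  ⇒  Cov = 137.2100 / 7 = 19.6014
Σ(R_m − R̄_m)² = 136.3750  ⇒  Var(R_m) = 136.3750 / 7 = 19.4821
β = Cov / Var(R_m) = 19.6014 / 19.4821 = 1.0061
E(R) = R_f + β × MRP = 4.66% + 1.0061 × 9.41% = 14.13%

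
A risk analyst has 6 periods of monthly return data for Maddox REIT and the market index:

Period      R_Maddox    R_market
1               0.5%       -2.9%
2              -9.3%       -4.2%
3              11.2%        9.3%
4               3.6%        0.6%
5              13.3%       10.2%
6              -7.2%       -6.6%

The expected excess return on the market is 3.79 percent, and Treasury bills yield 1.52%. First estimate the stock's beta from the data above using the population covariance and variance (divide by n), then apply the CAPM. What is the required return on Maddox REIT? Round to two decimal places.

Mean R_i = (0.5 − 9.3 + 11.2 + 3.6 + 13.3 − 7.2) / 6 = 2.0167%
Mean R_m = (-2.9 − 4.2 + 9.3 + 0.6 + 10.2 − 6.6) / 6 = 1.0667%
Σ(R_i − R̄_i)(R_m − R̄_m) = 314.2033  ⇒  Cov = 314.2033 / 6 = 52.3672
Σ(R_m − R̄_m)² = 253.6733  ⇒  Var(R_m) = 253.6733 / 6 = 42.2789
β = Cov / Var(R_m) = 52.3672 / 42.2789 = 1.2386
E(R) = R_f + β × MRP = 1.52% + 1.2386 × 3.79% = 6.21%

6.21%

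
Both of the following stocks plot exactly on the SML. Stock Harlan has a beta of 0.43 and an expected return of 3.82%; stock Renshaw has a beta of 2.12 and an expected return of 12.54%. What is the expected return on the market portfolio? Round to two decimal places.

Both satisfy E(R) = R_f + β·MRP, so the slope of the SML is
MRP = (12.54% − 3.82%) / (2.12 − 0.43) = 8.72% / 1.69 = 5.1598%
R_f = E(R_Harlan) − β_Harlan·MRP = 3.82% − 0.43 × 5.1598% = 1.6013%
E(R_m) = R_f + MRP = 1.6013% + 5.1598% = 6.76%

6.76%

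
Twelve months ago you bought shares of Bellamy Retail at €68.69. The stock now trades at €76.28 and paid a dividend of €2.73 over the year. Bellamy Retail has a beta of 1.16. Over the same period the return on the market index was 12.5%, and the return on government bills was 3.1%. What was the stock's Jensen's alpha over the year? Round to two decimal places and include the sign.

+1.02%

Realised HPR = (P1 + D1 − P0) / P0 = (76.28 + 2.73 − 68.69) / 68.69 = 10.32 / 68.69 = 15.0240%
MRP = 12.5% − 3.1% = 9.40%
CAPM required = R_f + β·MRP = 3.1% + 1.16 × 9.4% = 14.0040%
α = realised − required = 15.0240% − 14.0040% = +1.02%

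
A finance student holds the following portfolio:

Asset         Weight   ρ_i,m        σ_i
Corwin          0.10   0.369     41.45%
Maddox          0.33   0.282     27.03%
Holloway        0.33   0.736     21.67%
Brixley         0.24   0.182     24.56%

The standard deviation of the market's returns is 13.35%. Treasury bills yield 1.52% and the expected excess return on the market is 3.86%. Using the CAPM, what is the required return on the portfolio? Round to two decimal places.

4.52%

β_Corwin = 0.369 × 41.45% / 13.35% = 1.1457
β_Maddox = 0.282 × 27.03% / 13.35% = 0.5710
β_Holloway = 0.736 × 21.67% / 13.35% = 1.1947
β_Brixley = 0.182 × 24.56% / 13.35% = 0.3348
β_P = Σ w_i β_i = 0.10×1.1457 + 0.33×0.5710 + 0.33×1.1947 + 0.24×0.3348 = 0.7776
E(R_P) = R_f + β_P × MRP = 1.52% + 0.7776 × 3.86% = 4.52%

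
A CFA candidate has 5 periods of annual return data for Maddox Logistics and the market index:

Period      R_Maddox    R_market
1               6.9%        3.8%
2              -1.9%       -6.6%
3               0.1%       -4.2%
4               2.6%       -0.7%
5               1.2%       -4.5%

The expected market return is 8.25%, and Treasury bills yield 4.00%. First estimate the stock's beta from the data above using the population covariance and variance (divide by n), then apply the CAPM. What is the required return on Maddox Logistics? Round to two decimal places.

Mean R_i = (6.9 − 1.9 + 0.1 + 2.6 + 1.2) / 5 = 1.7800%
Mean R_m = (3.8 − 6.6 − 4.2 − 0.7 − 4.5) / 5 = -2.4400%
Σ(R_i − R̄_i)(R_m − R̄_m) = 52.8360  ⇒  Cov = 52.8360 / 5 = 10.5672
Σ(R_m − R̄_m)² = 66.6120  ⇒  Var(R_m) = 66.6120 / 5 = 13.3224
β = Cov / Var(R_m) = 10.5672 / 13.3224 = 0.7932
MRP = 8.25% − 4.00% = 4.25%
E(R) = R_f + β × MRP = 4.00% + 0.7932 × 4.25% = 7.37%

7.37%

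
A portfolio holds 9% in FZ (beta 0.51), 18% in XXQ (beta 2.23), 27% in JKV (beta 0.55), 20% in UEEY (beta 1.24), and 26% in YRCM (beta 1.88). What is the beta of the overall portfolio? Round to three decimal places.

1.333

β_P = Σ w_i β_i = 0.09×0.51 + 0.18×2.23 + 0.27×0.55 + 0.20×1.24 + 0.26×1.88 = 1.3326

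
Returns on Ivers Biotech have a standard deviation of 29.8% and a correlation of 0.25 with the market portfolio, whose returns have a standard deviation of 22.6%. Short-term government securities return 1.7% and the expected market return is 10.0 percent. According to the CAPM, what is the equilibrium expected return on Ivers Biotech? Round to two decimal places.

4.44%

β = ρ × σ_i / σ_m = 0.25 × 29.8% / 22.6% = 0.3296
MRP = 10.0% − 1.7% = 8.30%
E(R) = 1.7% + 0.3296 × 8.3% = 4.44%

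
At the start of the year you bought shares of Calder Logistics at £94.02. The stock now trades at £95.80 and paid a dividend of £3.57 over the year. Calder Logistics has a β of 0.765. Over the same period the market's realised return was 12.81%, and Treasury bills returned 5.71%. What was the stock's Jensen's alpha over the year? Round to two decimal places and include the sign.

-5.45%

Realised HPR = (P1 + D1 − P0) / P0 = (95.80 + 3.57 − 94.02) / 94.02 = 5.35 / 94.02 = 5.6903%
MRP = 12.81% − 5.71% = 7.10%
CAPM required = R_f + β·MRP = 5.71% + 0.765 × 7.10% = 11.14150%
α = realised − required = 5.6903% − 11.14150% = -5.45%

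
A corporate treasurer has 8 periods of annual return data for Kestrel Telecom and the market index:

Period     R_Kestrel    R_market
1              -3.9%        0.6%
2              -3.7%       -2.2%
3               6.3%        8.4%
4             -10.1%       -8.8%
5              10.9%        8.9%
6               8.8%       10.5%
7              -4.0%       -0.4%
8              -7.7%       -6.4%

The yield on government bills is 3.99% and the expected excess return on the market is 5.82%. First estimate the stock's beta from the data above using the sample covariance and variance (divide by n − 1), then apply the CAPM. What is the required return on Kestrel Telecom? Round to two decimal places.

Mean R_i = (-3.9 − 3.7 + 6.3 − 10.1 + 10.9 + 8.8 − 4.0 − 7.7) / 8 = -0.4250%
Mean R_m = (0.6 − 2.2 + 8.4 − 8.8 + 8.9 + 10.5 − 0.4 − 6.4) / 8 = 1.3250%
Σ(R_i − R̄_i)(R_m − R̄_m) = 392.3950  ⇒  Cov = 392.3950 / 7 = 56.0564
Σ(R_m − R̄_m)² = 369.7350  ⇒  Var(R_m) = 369.7350 / 7 = 52.8193
β = Cov / Var(R_m) = 56.0564 / 52.8193 = 1.0613
E(R) = R_f + β × MRP = 3.99% + 1.0613 × 5.82% = 10.17%

10.17%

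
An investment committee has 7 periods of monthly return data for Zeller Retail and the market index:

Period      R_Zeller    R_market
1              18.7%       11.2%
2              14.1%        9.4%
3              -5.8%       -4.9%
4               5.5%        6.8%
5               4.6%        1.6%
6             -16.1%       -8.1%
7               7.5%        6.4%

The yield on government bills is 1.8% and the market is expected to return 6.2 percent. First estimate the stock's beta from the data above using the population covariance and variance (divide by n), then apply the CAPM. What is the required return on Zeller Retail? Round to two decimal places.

Mean R_i = (18.7 + 14.1 − 5.8 + 5.5 + 4.6 − 16.1 + 7.5) / 7 = 4.0714%
Mean R_m = (11.2 + 9.4 − 4.9 + 6.8 + 1.6 − 8.1 + 6.4) / 7 = 3.2000%
Σ(R_i − R̄_i)(R_m − R̄_m) = 502.3700  ⇒  Cov = 502.3700 / 7 = 71.7671
Σ(R_m − R̄_m)² = 321.5000  ⇒  Var(R_m) = 321.5000 / 7 = 45.9286
β = Cov / Var(R_m) = 71.7671 / 45.9286 = 1.5626
MRP = 6.2% − 1.8% = 4.40%
E(R) = R_f + β × MRP = 1.8% + 1.5626 × 4.4% = 8.68%

8.68%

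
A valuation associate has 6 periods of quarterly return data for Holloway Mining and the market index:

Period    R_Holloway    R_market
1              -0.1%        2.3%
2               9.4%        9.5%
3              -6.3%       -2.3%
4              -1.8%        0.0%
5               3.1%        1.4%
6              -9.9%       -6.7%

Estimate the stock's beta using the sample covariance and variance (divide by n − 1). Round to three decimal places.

Mean R_i = (-0.1 + 9.4 − 6.3 − 1.8 + 3.1 − 9.9) / 6 = -0.9333%
Mean R_m = (2.3 + 9.5 − 2.3 + 0.0 + 1.4 − 6.7) / 6 = 0.7000%
Σ(R_i − R̄_i)(R_m − R̄_m) = 178.1500  ⇒  Cov = 178.1500 / 5 = 35.6300
Σ(R_m − R̄_m)² = 144.7400  ⇒  Var(R_m) = 144.7400 / 5 = 28.9480
β = Cov / Var(R_m) = 35.6300 / 28.9480 = 1.2308

1.231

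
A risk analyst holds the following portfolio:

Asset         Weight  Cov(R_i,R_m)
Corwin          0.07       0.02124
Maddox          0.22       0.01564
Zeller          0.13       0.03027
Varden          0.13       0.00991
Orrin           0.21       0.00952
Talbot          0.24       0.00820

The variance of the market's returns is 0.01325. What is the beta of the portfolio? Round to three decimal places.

1.066

β_Corwin = 0.02124 / 0.01325 = 1.6030
β_Maddox = 0.01564 / 0.01325 = 1.1804
β_Zeller = 0.03027 / 0.01325 = 2.2845
β_Varden = 0.00991 / 0.01325 = 0.7479
β_Orrin = 0.00952 / 0.01325 = 0.7185
β_Talbot = 0.00820 / 0.01325 = 0.6189
β_P = Σ w_i β_i = 0.07×1.6030 + 0.22×1.1804 + 0.13×2.2845 + 0.13×0.7479 + 0.21×0.7185 + 0.24×0.6189 = 1.0655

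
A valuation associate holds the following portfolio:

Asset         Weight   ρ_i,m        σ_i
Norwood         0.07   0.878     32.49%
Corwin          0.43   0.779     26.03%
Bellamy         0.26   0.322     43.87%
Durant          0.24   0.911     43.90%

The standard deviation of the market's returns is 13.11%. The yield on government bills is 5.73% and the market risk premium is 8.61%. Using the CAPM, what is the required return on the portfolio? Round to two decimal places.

21.48%

β_Norwood = 0.878 × 32.49% / 13.11% = 2.1759
β_Corwin = 0.779 × 26.03% / 13.11% = 1.5467
β_Bellamy = 0.322 × 43.87% / 13.11% = 1.0775
β_Durant = 0.911 × 43.90% / 13.11% = 3.0506
β_P = Σ w_i β_i = 0.07×2.1759 + 0.43×1.5467 + 0.26×1.0775 + 0.24×3.0506 = 1.8297
E(R_P) = R_f + β_P × MRP = 5.73% + 1.8297 × 8.61% = 21.48%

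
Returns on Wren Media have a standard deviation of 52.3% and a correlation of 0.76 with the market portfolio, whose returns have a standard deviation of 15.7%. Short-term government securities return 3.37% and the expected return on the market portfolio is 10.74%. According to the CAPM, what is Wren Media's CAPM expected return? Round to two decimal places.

22.03%

β = ρ × σ_i / σ_m = 0.76 × 52.3% / 15.7% = 2.5317
MRP = 10.74% − 3.37% = 7.37%
E(R) = 3.37% + 2.5317 × 7.37% = 22.03%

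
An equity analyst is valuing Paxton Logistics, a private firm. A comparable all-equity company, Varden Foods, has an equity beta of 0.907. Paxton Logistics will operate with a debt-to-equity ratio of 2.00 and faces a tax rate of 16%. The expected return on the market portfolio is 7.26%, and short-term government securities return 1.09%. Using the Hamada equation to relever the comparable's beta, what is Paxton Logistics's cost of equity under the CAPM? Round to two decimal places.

β_L = β_U × [1 + (1 − t)(D/E)] = 0.907 × [1 + (1 − 0.16) × 2.00]
    = 0.907 × [1 + 0.84 × 2.00] = 0.907 × 2.6800 = 2.4308
MRP = 7.26% − 1.09% = 6.17%
E(R) = R_f + β_L × MRP = 1.09% + 2.4308 × 6.17% = 16.09%

16.09%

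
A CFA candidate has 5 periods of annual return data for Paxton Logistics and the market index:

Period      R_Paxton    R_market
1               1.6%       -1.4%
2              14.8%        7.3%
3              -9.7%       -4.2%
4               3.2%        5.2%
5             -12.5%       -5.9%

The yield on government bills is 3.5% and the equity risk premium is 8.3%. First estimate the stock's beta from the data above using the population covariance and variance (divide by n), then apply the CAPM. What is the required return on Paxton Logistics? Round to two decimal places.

18.15%

Mean R_i = (1.6 + 14.8 − 9.7 + 3.2 − 12.5) / 5 = -0.5200%
Mean R_m = (-1.4 + 7.3 − 4.2 + 5.2 − 5.9) / 5 = 0.2000%
Σ(R_i − R̄_i)(R_m − R̄_m) = 237.4500  ⇒  Cov = 237.4500 / 5 = 47.4900
Σ(R_m − R̄_m)² = 134.5400  ⇒  Var(R_m) = 134.5400 / 5 = 26.9080
β = Cov / Var(R_m) = 47.4900 / 26.9080 = 1.7649
E(R) = R_f + β × MRP = 3.5% + 1.7649 × 8.3% = 18.15%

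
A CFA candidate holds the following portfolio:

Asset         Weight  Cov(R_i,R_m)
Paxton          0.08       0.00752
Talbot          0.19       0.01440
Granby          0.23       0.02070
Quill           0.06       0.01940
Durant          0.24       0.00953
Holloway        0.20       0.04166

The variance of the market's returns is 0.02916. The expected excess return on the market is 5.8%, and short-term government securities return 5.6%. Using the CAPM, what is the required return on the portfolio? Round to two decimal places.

β_Paxton = 0.00752 / 0.02916 = 0.2579
β_Talbot = 0.01440 / 0.02916 = 0.4938
β_Granby = 0.02070 / 0.02916 = 0.7099
β_Quill = 0.01940 / 0.02916 = 0.6653
β_Durant = 0.00953 / 0.02916 = 0.3268
β_Holloway = 0.04166 / 0.02916 = 1.4287
β_P = Σ w_i β_i = 0.08×0.2579 + 0.19×0.4938 + 0.23×0.7099 + 0.06×0.6653 + 0.24×0.3268 + 0.20×1.4287 = 0.6818
E(R_P) = R_f + β_P × MRP = 5.6% + 0.6818 × 5.8% = 9.55%

9.55%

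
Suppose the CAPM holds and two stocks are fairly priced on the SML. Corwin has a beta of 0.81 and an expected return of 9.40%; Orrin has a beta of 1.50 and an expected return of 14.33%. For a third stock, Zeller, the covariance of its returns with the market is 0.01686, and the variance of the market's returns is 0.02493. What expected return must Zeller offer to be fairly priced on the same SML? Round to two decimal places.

8.44%

MRP = (14.33% − 9.40%) / (1.50 − 0.81) = 7.1449%
R_f = 9.40% − 0.81 × 7.1449% = 3.6126%
β_Zeller = Cov / Var(R_m) = 0.01686 / 0.02493 = 0.6763
E(R_Zeller) = R_f + β × MRP = 3.6126% + 0.6763 × 7.1449% = 8.44%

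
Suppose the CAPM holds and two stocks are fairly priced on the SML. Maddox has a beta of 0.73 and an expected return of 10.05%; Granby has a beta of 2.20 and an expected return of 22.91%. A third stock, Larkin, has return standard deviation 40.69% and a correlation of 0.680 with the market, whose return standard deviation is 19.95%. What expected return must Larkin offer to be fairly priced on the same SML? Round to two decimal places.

15.80%

MRP = (22.91% − 10.05%) / (2.20 − 0.73) = 8.7483%
R_f = 10.05% − 0.73 × 8.7483% = 3.6637%
β_Larkin = ρ·σ_i/σ_m = 0.680 × 40.69 / 19.95 = 1.3869
E(R_Larkin) = R_f + β × MRP = 3.6637% + 1.3869 × 8.7483% = 15.80%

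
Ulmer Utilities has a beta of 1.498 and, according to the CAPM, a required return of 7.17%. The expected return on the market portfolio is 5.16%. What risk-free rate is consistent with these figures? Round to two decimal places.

1.12%

E(R) = R_f + β(E(R_m) − R_f) = R_f(1 − β) + β·E(R_m)
7.17% = R_f × (1 − 1.498) + 1.498 × 5.16%
7.17% = R_f × -0.498 + 7.72968%
R_f = (7.17% − 7.72968%) / -0.498 = 1.12%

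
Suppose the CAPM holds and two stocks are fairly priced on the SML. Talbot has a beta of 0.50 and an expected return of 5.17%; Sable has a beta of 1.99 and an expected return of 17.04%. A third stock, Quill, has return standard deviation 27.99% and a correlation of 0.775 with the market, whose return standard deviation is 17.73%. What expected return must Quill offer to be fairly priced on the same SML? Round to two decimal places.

10.93%

MRP = (17.04% − 5.17%) / (1.99 − 0.50) = 7.9664%
R_f = 5.17% − 0.50 × 7.9664% = 1.1868%
β_Quill = ρ·σ_i/σ_m = 0.775 × 27.99 / 17.73 = 1.2235
E(R_Quill) = R_f + β × MRP = 1.1868% + 1.2235 × 7.9664% = 10.93%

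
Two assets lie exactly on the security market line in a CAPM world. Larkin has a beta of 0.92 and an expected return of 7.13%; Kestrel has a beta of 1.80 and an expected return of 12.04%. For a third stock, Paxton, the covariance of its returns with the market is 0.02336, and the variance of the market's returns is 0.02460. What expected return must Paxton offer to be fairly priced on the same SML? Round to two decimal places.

7.30%

MRP = (12.04% − 7.13%) / (1.80 − 0.92) = 5.5795%
R_f = 7.13% − 0.92 × 5.5795% = 1.9969%
β_Paxton = Cov / Var(R_m) = 0.02336 / 0.02460 = 0.9496
E(R_Paxton) = R_f + β × MRP = 1.9969% + 0.9496 × 5.5795% = 7.30%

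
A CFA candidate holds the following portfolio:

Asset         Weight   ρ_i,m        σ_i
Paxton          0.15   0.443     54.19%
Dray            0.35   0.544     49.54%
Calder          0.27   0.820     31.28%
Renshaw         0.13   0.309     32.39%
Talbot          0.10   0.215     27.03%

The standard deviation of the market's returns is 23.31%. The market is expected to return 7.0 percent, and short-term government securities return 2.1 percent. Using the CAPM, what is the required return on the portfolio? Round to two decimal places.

β_Paxton = 0.443 × 54.19% / 23.31% = 1.0299
β_Dray = 0.544 × 49.54% / 23.31% = 1.1561
β_Calder = 0.820 × 31.28% / 23.31% = 1.1004
β_Renshaw = 0.309 × 32.39% / 23.31% = 0.4294
β_Talbot = 0.215 × 27.03% / 23.31% = 0.2493
β_P = Σ w_i β_i = 0.15×1.0299 + 0.35×1.1561 + 0.27×1.1004 + 0.13×0.4294 + 0.10×0.2493 = 0.9370
MRP = 7.0% − 2.1% = 4.90%
E(R_P) = R_f + β_P × MRP = 2.1% + 0.9370 × 4.9% = 6.69%

6.69%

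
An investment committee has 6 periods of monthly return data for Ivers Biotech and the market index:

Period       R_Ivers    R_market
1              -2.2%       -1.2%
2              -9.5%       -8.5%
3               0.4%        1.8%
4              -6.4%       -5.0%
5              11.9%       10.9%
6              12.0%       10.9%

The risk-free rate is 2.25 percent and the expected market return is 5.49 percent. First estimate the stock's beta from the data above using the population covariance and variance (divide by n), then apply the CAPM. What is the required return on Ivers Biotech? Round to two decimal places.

Mean R_i = (-2.2 − 9.5 + 0.4 − 6.4 + 11.9 + 12.0) / 6 = 1.0333%
Mean R_m = (-1.2 − 8.5 + 1.8 − 5.0 + 10.9 + 10.9) / 6 = 1.4833%
Σ(R_i − R̄_i)(R_m − R̄_m) = 367.4233  ⇒  Cov = 367.4233 / 6 = 61.2372
Σ(R_m − R̄_m)² = 326.3483  ⇒  Var(R_m) = 326.3483 / 6 = 54.3914
β = Cov / Var(R_m) = 61.2372 / 54.3914 = 1.1259
MRP = 5.49% − 2.25% = 3.24%
E(R) = R_f + β × MRP = 2.25% + 1.1259 × 3.24% = 5.90%

5.90%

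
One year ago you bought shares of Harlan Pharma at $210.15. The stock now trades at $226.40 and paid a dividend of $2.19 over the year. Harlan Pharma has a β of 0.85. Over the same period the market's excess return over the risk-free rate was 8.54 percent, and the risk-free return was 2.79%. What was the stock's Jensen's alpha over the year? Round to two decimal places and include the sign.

Realised HPR = (P1 + D1 − P0) / P0 = (226.40 + 2.19 − 210.15) / 210.15 = 18.44 / 210.15 = 8.7747%
CAPM required = R_f + β·MRP = 2.79% + 0.85 × 8.54% = 10.0490%
α = realised − required = 8.7747% − 10.0490% = -1.27%

-1.27%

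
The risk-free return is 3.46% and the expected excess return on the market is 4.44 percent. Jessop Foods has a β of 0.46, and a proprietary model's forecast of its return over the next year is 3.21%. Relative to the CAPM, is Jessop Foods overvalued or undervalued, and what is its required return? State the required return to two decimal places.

Required return = R_f + β·MRP = 3.46% + 0.46 × 4.44% = 5.50%
Forecast 3.21% < required 5.50% → the stock plots below the SML → overvalued.

Overvalued; required return 5.50%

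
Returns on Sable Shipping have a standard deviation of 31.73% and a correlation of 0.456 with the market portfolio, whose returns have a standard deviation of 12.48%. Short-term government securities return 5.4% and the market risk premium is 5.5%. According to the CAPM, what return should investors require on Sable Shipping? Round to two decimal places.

β = ρ × σ_i / σ_m = 0.456 × 31.73% / 12.48% = 1.1594
E(R) = 5.4% + 1.1594 × 5.5% = 11.78%

11.78%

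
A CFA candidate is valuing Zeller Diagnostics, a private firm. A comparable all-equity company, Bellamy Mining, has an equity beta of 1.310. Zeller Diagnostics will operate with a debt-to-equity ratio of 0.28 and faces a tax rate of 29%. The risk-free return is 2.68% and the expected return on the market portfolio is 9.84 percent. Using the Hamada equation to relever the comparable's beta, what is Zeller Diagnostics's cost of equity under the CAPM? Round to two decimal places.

β_L = β_U × [1 + (1 − t)(D/E)] = 1.310 × [1 + (1 − 0.29) × 0.28]
    = 1.310 × [1 + 0.71 × 0.28] = 1.310 × 1.1988 = 1.5704
MRP = 9.84% − 2.68% = 7.16%
E(R) = R_f + β_L × MRP = 2.68% + 1.5704 × 7.16% = 13.92%

13.92%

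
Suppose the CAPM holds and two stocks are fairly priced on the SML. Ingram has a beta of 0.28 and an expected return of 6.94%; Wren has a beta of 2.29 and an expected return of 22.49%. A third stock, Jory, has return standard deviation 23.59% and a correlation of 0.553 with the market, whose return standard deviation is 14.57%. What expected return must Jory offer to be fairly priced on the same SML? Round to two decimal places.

MRP = (22.49% − 6.94%) / (2.29 − 0.28) = 7.7363%
R_f = 6.94% − 0.28 × 7.7363% = 4.7738%
β_Jory = ρ·σ_i/σ_m = 0.553 × 23.59 / 14.57 = 0.8954
E(R_Jory) = R_f + β × MRP = 4.7738% + 0.8954 × 7.7363% = 11.70%

11.70%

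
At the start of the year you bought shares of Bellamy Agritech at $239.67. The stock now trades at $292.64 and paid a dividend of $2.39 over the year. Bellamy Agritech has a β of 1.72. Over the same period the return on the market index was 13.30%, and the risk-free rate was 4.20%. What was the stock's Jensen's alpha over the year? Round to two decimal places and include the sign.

+3.25%

Realised HPR = (P1 + D1 − P0) / P0 = (292.64 + 2.39 − 239.67) / 239.67 = 55.36 / 239.67 = 23.0984%
MRP = 13.30% − 4.20% = 9.10%
CAPM required = R_f + β·MRP = 4.20% + 1.72 × 9.10% = 19.8520%
α = realised − required = 23.0984% − 19.8520% = +3.25%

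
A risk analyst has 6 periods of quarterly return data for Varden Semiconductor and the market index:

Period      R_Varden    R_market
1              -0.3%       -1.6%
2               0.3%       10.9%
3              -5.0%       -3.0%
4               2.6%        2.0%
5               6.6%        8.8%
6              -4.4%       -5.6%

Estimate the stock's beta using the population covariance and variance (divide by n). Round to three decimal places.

0.484

Mean R_i = (-0.3 + 0.3 − 5.0 + 2.6 + 6.6 − 4.4) / 6 = -0.0333%
Mean R_m = (-1.6 + 10.9 − 3.0 + 2.0 + 8.8 − 5.6) / 6 = 1.9167%
Σ(R_i − R̄_i)(R_m − R̄_m) = 107.0533  ⇒  Cov = 107.0533 / 6 = 17.8422
Σ(R_m − R̄_m)² = 221.1283  ⇒  Var(R_m) = 221.1283 / 6 = 36.8547
β = Cov / Var(R_m) = 17.8422 / 36.8547 = 0.4841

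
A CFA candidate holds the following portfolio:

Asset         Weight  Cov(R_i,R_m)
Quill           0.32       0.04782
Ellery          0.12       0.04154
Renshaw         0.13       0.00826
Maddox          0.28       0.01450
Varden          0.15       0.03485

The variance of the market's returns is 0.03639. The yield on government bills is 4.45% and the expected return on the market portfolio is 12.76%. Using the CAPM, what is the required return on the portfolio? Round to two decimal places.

β_Quill = 0.04782 / 0.03639 = 1.3141
β_Ellery = 0.04154 / 0.03639 = 1.1415
β_Renshaw = 0.00826 / 0.03639 = 0.2270
β_Maddox = 0.01450 / 0.03639 = 0.3985
β_Varden = 0.03485 / 0.03639 = 0.9577
β_P = Σ w_i β_i = 0.32×1.3141 + 0.12×1.1415 + 0.13×0.2270 + 0.28×0.3985 + 0.15×0.9577 = 0.8422
MRP = 12.76% − 4.45% = 8.31%
E(R_P) = R_f + β_P × MRP = 4.45% + 0.8422 × 8.31% = 11.45%

11.45%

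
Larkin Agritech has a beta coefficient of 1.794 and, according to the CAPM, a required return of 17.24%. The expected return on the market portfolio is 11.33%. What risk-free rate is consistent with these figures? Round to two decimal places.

E(R) = R_f + β(E(R_m) − R_f) = R_f(1 − β) + β·E(R_m)
17.24% = R_f × (1 − 1.794) + 1.794 × 11.33%
17.24% = R_f × -0.794 + 20.32602%
R_f = (17.24% − 20.32602%) / -0.794 = 3.89%

3.89%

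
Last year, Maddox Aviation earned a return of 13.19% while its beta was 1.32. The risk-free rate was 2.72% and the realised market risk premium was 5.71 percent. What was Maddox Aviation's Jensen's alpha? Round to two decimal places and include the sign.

+2.93%

CAPM benchmark = R_f + β(R_m − R_f) = 2.72% + 1.32 × 5.71% = 10.2572%
α = actual − benchmark = 13.19% − 10.2572% = +2.93%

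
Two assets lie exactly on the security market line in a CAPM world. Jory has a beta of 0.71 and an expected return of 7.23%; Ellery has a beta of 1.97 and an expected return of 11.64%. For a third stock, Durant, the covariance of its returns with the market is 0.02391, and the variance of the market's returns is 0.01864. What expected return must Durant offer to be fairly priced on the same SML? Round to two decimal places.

MRP = (11.64% − 7.23%) / (1.97 − 0.71) = 3.5000%
R_f = 7.23% − 0.71 × 3.5000% = 4.7450%
β_Durant = Cov / Var(R_m) = 0.02391 / 0.01864 = 1.2827
E(R_Durant) = R_f + β × MRP = 4.7450% + 1.2827 × 3.5000% = 9.23%

9.23%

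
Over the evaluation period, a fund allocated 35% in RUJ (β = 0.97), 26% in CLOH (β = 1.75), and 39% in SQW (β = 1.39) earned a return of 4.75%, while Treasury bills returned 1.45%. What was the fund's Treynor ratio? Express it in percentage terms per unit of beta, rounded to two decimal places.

β_P = 0.35×0.97 + 0.26×1.75 + 0.39×1.39 = 1.3366
Treynor = (R_P − R_f) / β_P = (4.75% − 1.45%) / 1.3366 = 3.30% / 1.3366 = 2.47%

2.47%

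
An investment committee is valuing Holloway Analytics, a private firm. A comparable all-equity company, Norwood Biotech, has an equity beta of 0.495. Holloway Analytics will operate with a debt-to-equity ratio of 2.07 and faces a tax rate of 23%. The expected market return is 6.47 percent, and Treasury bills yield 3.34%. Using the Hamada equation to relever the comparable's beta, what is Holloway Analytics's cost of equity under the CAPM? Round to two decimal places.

7.36%

β_L = β_U × [1 + (1 − t)(D/E)] = 0.495 × [1 + (1 − 0.23) × 2.07]
    = 0.495 × [1 + 0.77 × 2.07] = 0.495 × 2.5939 = 1.2840
MRP = 6.47% − 3.34% = 3.13%
E(R) = R_f + β_L × MRP = 3.34% + 1.2840 × 3.13% = 7.36%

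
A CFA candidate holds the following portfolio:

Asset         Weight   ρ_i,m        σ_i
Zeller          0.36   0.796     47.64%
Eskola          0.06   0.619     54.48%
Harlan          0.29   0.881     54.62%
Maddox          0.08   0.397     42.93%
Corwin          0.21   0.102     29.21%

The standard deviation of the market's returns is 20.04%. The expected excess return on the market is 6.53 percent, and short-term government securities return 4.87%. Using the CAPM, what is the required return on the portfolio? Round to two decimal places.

15.17%

β_Zeller = 0.796 × 47.64% / 20.04% = 1.8923
β_Eskola = 0.619 × 54.48% / 20.04% = 1.6828
β_Harlan = 0.881 × 54.62% / 20.04% = 2.4012
β_Maddox = 0.397 × 42.93% / 20.04% = 0.8505
β_Corwin = 0.102 × 29.21% / 20.04% = 0.1487
β_P = Σ w_i β_i = 0.36×1.8923 + 0.06×1.6828 + 0.29×2.4012 + 0.08×0.8505 + 0.21×0.1487 = 1.5778
E(R_P) = R_f + β_P × MRP = 4.87% + 1.5778 × 6.53% = 15.17%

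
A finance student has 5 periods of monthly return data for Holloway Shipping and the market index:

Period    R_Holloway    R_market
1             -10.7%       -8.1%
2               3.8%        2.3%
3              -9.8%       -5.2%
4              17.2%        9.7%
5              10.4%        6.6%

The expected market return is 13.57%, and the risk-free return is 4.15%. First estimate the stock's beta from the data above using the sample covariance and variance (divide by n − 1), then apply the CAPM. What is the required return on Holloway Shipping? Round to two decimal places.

Mean R_i = (-10.7 + 3.8 − 9.8 + 17.2 + 10.4) / 5 = 2.1800%
Mean R_m = (-8.1 + 2.3 − 5.2 + 9.7 + 6.6) / 5 = 1.0600%
Σ(R_i − R̄_i)(R_m − R̄_m) = 370.2960  ⇒  Cov = 370.2960 / 4 = 92.5740
Σ(R_m − R̄_m)² = 229.9720  ⇒  Var(R_m) = 229.9720 / 4 = 57.4930
β = Cov / Var(R_m) = 92.5740 / 57.4930 = 1.6102
MRP = 13.57% − 4.15% = 9.42%
E(R) = R_f + β × MRP = 4.15% + 1.6102 × 9.42% = 19.32%

19.32%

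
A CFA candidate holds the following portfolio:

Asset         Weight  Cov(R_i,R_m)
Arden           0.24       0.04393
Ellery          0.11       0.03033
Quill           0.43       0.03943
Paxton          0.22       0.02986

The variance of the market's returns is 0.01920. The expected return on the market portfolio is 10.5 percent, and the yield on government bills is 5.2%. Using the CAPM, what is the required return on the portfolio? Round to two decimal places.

15.52%

β_Arden = 0.04393 / 0.01920 = 2.2880
β_Ellery = 0.03033 / 0.01920 = 1.5797
β_Quill = 0.03943 / 0.01920 = 2.0536
β_Paxton = 0.02986 / 0.01920 = 1.5552
β_P = Σ w_i β_i = 0.24×2.2880 + 0.11×1.5797 + 0.43×2.0536 + 0.22×1.5552 = 1.9481
MRP = 10.5% − 5.2% = 5.30%
E(R_P) = R_f + β_P × MRP = 5.2% + 1.9481 × 5.3% = 15.52%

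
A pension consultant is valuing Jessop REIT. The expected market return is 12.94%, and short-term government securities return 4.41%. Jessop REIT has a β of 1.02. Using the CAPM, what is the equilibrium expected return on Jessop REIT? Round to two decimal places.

13.11%

Market risk premium = E(R_m) − R_f = 12.94% − 4.41% = 8.53%
E(R) = R_f + β × MRP = 4.41% + 1.02 × 8.53% = 13.11%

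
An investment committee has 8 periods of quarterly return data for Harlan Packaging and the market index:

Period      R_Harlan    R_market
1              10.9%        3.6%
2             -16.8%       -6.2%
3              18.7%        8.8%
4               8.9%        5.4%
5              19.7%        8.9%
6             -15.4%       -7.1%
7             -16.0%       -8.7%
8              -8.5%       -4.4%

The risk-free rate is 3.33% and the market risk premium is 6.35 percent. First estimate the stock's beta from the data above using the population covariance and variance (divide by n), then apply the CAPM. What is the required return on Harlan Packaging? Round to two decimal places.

Mean R_i = (10.9 − 16.8 + 18.7 + 8.9 + 19.7 − 15.4 − 16.0 − 8.5) / 8 = 0.1875%
Mean R_m = (3.6 − 6.2 + 8.8 + 5.4 + 8.9 − 7.1 − 8.7 − 4.4) / 8 = 0.0375%
Σ(R_i − R̄_i)(R_m − R̄_m) = 817.2338  ⇒  Cov = 817.2338 / 8 = 102.1542
Σ(R_m − R̄_m)² = 382.6588  ⇒  Var(R_m) = 382.6588 / 8 = 47.8324
β = Cov / Var(R_m) = 102.1542 / 47.8324 = 2.1357
E(R) = R_f + β × MRP = 3.33% + 2.1357 × 6.35% = 16.89%

16.89%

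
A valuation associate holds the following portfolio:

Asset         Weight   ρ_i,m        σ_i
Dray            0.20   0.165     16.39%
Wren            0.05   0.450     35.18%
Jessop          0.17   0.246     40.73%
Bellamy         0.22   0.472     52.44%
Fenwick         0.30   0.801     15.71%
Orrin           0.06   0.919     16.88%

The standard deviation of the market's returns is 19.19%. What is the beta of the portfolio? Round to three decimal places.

0.687

β_Dray = 0.165 × 16.39% / 19.19% = 0.1409
β_Wren = 0.450 × 35.18% / 19.19% = 0.8250
β_Jessop = 0.246 × 40.73% / 19.19% = 0.5221
β_Bellamy = 0.472 × 52.44% / 19.19% = 1.2898
β_Fenwick = 0.801 × 15.71% / 19.19% = 0.6557
β_Orrin = 0.919 × 16.88% / 19.19% = 0.8084
β_P = Σ w_i β_i = 0.20×0.1409 + 0.05×0.8250 + 0.17×0.5221 + 0.22×1.2898 + 0.30×0.6557 + 0.06×0.8084 = 0.6872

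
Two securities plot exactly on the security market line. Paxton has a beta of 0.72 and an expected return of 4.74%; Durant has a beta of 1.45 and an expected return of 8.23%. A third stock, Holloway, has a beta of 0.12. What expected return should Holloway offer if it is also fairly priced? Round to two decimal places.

MRP (SML slope) = (8.23% − 4.74%) / (1.45 − 0.72) = 3.49% / 0.73 = 4.7808%
R_f (intercept) = 4.74% − 0.72 × 4.7808% = 1.2978%
E(R_Holloway) = R_f + β × MRP = 1.2978% + 0.12 × 4.7808% = 1.87%

1.87%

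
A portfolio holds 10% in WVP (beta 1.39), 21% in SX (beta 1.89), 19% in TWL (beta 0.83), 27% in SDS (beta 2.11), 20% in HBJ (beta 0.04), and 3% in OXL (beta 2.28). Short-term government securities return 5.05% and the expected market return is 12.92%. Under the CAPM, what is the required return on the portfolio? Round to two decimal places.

15.59%

β_P = Σ w_i β_i = 0.10×1.39 + 0.21×1.89 + 0.19×0.83 + 0.27×2.11 + 0.20×0.04 + 0.03×2.28 = 1.3397
MRP = 12.92% − 5.05% = 7.87%
E(R_P) = R_f + β_P × MRP = 5.05% + 1.3397 × 7.87% = 15.59%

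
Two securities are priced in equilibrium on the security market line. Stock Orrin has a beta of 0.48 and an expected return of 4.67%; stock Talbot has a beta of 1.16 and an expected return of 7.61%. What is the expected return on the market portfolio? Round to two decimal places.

Both satisfy E(R) = R_f + β·MRP, so the slope of the SML is
MRP = (7.61% − 4.67%) / (1.16 − 0.48) = 2.94% / 0.68 = 4.3235%
R_f = E(R_Orrin) − β_Orrin·MRP = 4.67% − 0.48 × 4.3235% = 2.5947%
E(R_m) = R_f + MRP = 2.5947% + 4.3235% = 6.92%

6.92%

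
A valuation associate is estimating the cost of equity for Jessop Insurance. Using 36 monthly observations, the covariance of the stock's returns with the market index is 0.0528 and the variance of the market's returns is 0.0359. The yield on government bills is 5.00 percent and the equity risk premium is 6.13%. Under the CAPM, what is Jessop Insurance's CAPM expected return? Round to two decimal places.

14.02%

β = Cov(R_i, R_m) / Var(R_m) = 0.0528 / 0.0359 = 1.4708
E(R) = R_f + β × MRP = 5.00% + 1.4708 × 6.13% = 14.02%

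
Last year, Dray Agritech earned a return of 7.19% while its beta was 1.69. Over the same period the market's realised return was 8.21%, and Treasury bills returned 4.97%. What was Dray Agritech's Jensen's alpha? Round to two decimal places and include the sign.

-3.26%

Market excess return = 8.21% − 4.97% = 3.24%
CAPM benchmark = R_f + β(R_m − R_f) = 4.97% + 1.69 × 3.24% = 10.4456%
α = actual − benchmark = 7.19% − 10.4456% = -3.26%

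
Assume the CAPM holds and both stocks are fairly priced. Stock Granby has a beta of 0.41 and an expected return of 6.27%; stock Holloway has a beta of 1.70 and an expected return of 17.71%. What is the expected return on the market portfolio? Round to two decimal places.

Both satisfy E(R) = R_f + β·MRP, so the slope of the SML is
MRP = (17.71% − 6.27%) / (1.70 − 0.41) = 11.44% / 1.29 = 8.8682%
R_f = E(R_Granby) − β_Granby·MRP = 6.27% − 0.41 × 8.8682% = 2.6340%
E(R_m) = R_f + MRP = 2.6340% + 8.8682% = 11.50%

11.50%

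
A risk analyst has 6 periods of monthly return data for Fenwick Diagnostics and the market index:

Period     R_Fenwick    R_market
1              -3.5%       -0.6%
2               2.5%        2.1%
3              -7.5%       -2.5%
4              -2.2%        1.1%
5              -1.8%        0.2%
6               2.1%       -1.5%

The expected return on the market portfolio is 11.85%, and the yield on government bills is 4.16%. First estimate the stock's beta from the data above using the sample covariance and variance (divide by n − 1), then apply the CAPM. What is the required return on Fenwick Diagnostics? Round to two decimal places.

13.90%

Mean R_i = (-3.5 + 2.5 − 7.5 − 2.2 − 1.8 + 2.1) / 6 = -1.7333%
Mean R_m = (-0.6 + 2.1 − 2.5 + 1.1 + 0.2 − 1.5) / 6 = -0.2000%
Σ(R_i − R̄_i)(R_m − R̄_m) = 18.0900  ⇒  Cov = 18.0900 / 5 = 3.6180
Σ(R_m − R̄_m)² = 14.2800  ⇒  Var(R_m) = 14.2800 / 5 = 2.8560
β = Cov / Var(R_m) = 3.6180 / 2.8560 = 1.2668
MRP = 11.85% − 4.16% = 7.69%
E(R) = R_f + β × MRP = 4.16% + 1.2668 × 7.69% = 13.90%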